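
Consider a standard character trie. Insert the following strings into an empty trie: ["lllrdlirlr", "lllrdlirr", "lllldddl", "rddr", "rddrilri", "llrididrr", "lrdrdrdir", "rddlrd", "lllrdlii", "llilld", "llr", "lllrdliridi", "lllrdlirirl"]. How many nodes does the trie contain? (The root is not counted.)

For each word, the new-node count is its length minus the longest prefix already in the trie:
  "lllrdlirlr" → 10 new (l, l, l, r, d, l, i, r, l, r)
  "lllrdlirr" → prefix "lllrdlir" already present; 1 new (r)
  "lllldddl" → prefix "lll" already present; 5 new (l, d, d, d, l)
  "rddr" → 4 new (r, d, d, r)
  "rddrilri" → prefix "rddr" already present; 4 new (i, l, r, i)
  "llrididrr" → prefix "ll" already present; 7 new (r, i, d, i, d, r, r)
  "lrdrdrdir" → prefix "l" already present; 8 new (r, d, r, d, r, d, i, r)
  "rddlrd" → prefix "rdd" already present; 3 new (l, r, d)
  "lllrdlii" → prefix "lllrdli" already present; 1 new (i)
  "llilld" → prefix "ll" already present; 4 new (i, l, l, d)
  "llr" → prefix "llr" already present; 0 new (none)
  "lllrdliridi" → prefix "lllrdlir" already present; 3 new (i, d, i)
  "lllrdlirirl" → prefix "lllrdliri" already present; 2 new (r, l)
Total nodes = 10 + 1 + 5 + 4 + 4 + 7 + 8 + 3 + 1 + 4 + 0 + 3 + 2 = 52

52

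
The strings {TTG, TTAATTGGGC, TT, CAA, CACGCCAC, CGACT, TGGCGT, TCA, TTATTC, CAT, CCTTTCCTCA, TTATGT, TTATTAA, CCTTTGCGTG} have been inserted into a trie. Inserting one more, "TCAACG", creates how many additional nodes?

Walking "TCAACG" from the root, the first 3 characters ("TCA") follow existing edges; "A" is the first miss.
So 6 − 3 = 3 new nodes.

3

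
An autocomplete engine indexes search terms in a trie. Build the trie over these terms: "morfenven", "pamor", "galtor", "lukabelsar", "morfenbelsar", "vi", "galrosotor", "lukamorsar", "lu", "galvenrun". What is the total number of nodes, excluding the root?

Count nodes per top-level branch (shared prefixes stored once):
  'g'-branch (galrosotor, galtor, galvenrun): 19 nodes
  'l'-branch (lu, lukabelsar, lukamorsar): 16 nodes
  'm'-branch (morfenbelsar, morfenven): 15 nodes
  'p'-branch (pamor): 5 nodes
  'v'-branch (vi): 2 nodes
Sum: 57

57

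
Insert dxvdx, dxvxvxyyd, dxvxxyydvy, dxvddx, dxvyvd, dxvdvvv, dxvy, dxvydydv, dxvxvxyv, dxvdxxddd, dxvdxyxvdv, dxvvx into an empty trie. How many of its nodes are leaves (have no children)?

10

A leaf is a node with no children — equivalently, the end of a word that is not a proper prefix of any other stored word.
Those words: "dxvddx", "dxvdvvv", "dxvdxxddd", "dxvdxyxvdv", "dxvvx", "dxvxvxyv", "dxvxvxyyd", "dxvxxyydvy", "dxvydydv", "dxvyvd"
Leaf count: 10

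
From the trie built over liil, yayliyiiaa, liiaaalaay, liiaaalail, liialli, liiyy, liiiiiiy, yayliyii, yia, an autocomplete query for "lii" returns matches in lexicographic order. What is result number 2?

liiaaalail

Words with prefix "lii", in lexicographic order: "liiaaalaay", "liiaaalail", "liialli", "liiiiiiy", "liil", "liiyy"
The 2nd is liiaaalail.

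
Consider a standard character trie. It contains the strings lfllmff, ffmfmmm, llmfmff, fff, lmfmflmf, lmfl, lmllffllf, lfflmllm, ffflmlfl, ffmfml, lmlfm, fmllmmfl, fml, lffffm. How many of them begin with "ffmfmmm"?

1

Walk to "ffmfmmm"; the words in its subtree are exactly those with that prefix.
Matches: "ffmfmmm"
Count: 1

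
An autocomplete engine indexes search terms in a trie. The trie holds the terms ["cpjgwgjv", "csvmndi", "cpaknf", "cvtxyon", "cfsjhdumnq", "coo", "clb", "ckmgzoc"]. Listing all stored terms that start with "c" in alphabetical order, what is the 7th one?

csvmndi

Filter for "c…" and sort: "cfsjhdumnq", "ckmgzoc", "clb", "coo", "cpaknf", "cpjgwgjv", "csvmndi", "cvtxyon"
The 7th is csvmndi.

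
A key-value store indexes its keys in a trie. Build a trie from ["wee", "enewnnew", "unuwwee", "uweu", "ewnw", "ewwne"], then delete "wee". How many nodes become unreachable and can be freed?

3

Walk "wee" from the leaf back toward the root, removing each node that no remaining word uses.
No other word shares any prefix with "wee", so all 3 of its nodes go.
Nodes removed: 3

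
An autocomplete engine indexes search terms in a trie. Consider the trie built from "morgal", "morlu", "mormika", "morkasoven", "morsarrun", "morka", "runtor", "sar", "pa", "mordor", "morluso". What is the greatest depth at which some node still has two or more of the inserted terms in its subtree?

Look for the deepest trie node that still has at least two words in its subtree.
e.g. "morka" and "morkasoven" share the prefix "morka" of length 5; no pair shares a longer one.
Longest shared-prefix length: 5

5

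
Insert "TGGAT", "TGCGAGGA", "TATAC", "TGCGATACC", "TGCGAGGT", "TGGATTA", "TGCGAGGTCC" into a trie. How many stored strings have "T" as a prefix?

7

Walk to "T"; the words in its subtree are exactly those with that prefix.
Words under "T": TATAC, TGCGAGGA, TGCGAGGT, TGCGAGGTCC, TGCGATACC, TGGAT, TGGATTA
Count: 7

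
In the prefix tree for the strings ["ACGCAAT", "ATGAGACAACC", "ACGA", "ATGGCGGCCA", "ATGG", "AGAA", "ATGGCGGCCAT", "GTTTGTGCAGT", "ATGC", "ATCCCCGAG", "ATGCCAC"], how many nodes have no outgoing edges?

Leaves are exactly the stored words that no other stored word extends.
Those words: "ACGA", "ACGCAAT", "AGAA", "ATCCCCGAG", "ATGAGACAACC", "ATGCCAC", "ATGGCGGCCAT", "GTTTGTGCAGT"
Leaf count: 8

8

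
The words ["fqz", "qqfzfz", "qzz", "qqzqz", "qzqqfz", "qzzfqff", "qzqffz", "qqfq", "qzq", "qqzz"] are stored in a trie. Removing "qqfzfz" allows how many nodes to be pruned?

Walk "qqfzfz" from the leaf back toward the root, removing each node that no remaining word uses.
The suffix "zfz" (3 nodes) is used only by "qqfzfz"; the node for "qqf" still has the child "q", so pruning stops there.
Nodes removed: 3

3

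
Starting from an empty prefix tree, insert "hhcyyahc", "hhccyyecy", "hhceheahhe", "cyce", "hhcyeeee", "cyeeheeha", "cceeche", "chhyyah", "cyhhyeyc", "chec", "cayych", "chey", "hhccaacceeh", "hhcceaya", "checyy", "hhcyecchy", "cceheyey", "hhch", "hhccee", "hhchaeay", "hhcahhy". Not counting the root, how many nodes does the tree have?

94

Count nodes per top-level branch (shared prefixes stored once):
  'c'-branch (cayych, cceeche, cceheyey, chec, checyy, chey, chhyyah, cyce, cyeeheeha, cyhhyeyc): 44 nodes
  'h'-branch (hhcahhy, hhccaacceeh, hhcceaya, hhccee, hhccyyecy, hhceheahhe, hhch, hhchaeay, hhcyecchy, hhcyeeee, hhcyyahc): 50 nodes
Sum: 94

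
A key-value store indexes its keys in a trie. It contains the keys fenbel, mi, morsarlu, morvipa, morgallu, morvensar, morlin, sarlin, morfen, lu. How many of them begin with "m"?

7

Walk to "m"; the words in its subtree are exactly those with that prefix.
Matches: "mi", "morfen", "morgallu", "morlin", "morsarlu", "morvensar", "morvipa"
Count: 7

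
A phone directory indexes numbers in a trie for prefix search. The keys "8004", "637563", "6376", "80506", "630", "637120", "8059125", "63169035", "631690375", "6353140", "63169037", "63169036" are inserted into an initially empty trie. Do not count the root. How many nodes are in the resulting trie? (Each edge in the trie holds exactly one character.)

36

Count nodes per top-level branch (shared prefixes stored once):
  '6'-branch (630, 63169035, 63169036, 63169037, 631690375, 6353140, 637120, 637563, 6376): 25 nodes
  '8'-branch (8004, 80506, 8059125): 11 nodes
Sum: 36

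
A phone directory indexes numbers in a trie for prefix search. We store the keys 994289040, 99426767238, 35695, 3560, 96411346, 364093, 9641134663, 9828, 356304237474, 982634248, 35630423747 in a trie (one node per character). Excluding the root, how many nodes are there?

54

For each word, the new-node count is its length minus the longest prefix already in the trie:
  "994289040" → 9 new (9, 9, 4, 2, 8, 9, 0, 4, 0)
  "99426767238" → prefix "9942" already present; 7 new (6, 7, 6, 7, 2, 3, 8)
  "35695" → 5 new (3, 5, 6, 9, 5)
  "3560" → prefix "356" already present; 1 new (0)
  "96411346" → prefix "9" already present; 7 new (6, 4, 1, 1, 3, 4, 6)
  "364093" → prefix "3" already present; 5 new (6, 4, 0, 9, 3)
  "9641134663" → prefix "96411346" already present; 2 new (6, 3)
  "9828" → prefix "9" already present; 3 new (8, 2, 8)
  "356304237474" → prefix "356" already present; 9 new (3, 0, 4, 2, 3, 7, 4, 7, 4)
  "982634248" → prefix "982" already present; 6 new (6, 3, 4, 2, 4, 8)
  "35630423747" → prefix "35630423747" already present; 0 new (none)
Total nodes = 9 + 7 + 5 + 1 + 7 + 5 + 2 + 3 + 9 + 6 + 0 = 54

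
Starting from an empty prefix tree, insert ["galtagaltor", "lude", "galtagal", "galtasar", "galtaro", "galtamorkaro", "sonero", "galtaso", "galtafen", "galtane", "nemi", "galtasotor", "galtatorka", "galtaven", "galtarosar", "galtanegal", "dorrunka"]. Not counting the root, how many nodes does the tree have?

68

Count nodes per top-level branch (shared prefixes stored once):
  'd'-branch (dorrunka): 8 nodes
  'g'-branch (galtafen, galtagal, galtagaltor, galtamorkaro, galtane, galtanegal, galtaro, galtarosar, galtasar, galtaso, galtasotor, galtatorka, galtaven): 46 nodes
  'l'-branch (lude): 4 nodes
  'n'-branch (nemi): 4 nodes
  's'-branch (sonero): 6 nodes
Sum: 68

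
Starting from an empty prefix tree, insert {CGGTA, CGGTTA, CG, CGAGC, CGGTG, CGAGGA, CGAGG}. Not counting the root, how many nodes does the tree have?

13

Trie structure (* marks end of a word):
(root)
└─ C
   └─ G *
      ├─ A
      │  └─ G
      │     ├─ C *
      │     └─ G *
      │        └─ A *
      └─ G
         └─ T
            ├─ A *
            ├─ G *
            └─ T
               └─ A *
Counting every labelled node above: 13.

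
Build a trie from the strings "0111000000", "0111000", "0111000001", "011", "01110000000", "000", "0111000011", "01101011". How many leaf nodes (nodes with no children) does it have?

5

Leaves are exactly the stored words that no other stored word extends.
Those words: "000", "01101011", "01110000000", "0111000001", "0111000011"
Leaf count: 5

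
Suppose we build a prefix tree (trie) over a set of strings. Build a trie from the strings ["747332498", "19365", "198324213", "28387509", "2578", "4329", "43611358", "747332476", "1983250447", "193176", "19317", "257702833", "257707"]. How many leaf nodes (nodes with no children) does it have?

12

A leaf is a node with no children — equivalently, the end of a word that is not a proper prefix of any other stored word.
Those words: "193176", "19365", "198324213", "1983250447", "257702833", "257707", "2578", "28387509", "4329", "43611358", "747332476", "747332498"
Leaf count: 12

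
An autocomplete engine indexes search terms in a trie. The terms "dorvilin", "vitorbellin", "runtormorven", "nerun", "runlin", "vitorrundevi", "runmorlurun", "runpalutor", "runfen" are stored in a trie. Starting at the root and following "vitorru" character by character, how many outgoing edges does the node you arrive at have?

1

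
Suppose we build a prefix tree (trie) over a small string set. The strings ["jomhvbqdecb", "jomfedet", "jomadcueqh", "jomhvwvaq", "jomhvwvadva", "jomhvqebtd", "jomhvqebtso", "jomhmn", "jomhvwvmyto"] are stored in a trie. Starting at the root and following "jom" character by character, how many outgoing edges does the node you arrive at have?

3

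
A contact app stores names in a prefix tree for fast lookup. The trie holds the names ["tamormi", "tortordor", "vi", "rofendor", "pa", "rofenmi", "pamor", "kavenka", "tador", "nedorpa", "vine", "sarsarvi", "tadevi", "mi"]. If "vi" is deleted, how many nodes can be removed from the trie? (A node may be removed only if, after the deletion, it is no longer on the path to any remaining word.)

0

A node on "vi"'s path can go only if nothing else ends at it or branches off below it.
Every node on "vi" is still needed (e.g. by "vine"), so nothing is freed.
Nodes removed: 0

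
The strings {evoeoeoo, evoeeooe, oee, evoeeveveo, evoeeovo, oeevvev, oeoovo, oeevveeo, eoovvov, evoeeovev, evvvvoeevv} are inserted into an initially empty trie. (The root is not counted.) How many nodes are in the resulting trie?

Insert word by word; a character creates a node only if that edge doesn't already exist:
  "evoeoeoo" → 8 new (e, v, o, e, o, e, o, o)
  "evoeeooe" → prefix "evoe" already present; 4 new (e, o, o, e)
  "oee" → 3 new (o, e, e)
  "evoeeveveo" → prefix "evoee" already present; 5 new (v, e, v, e, o)
  "evoeeovo" → prefix "evoeeo" already present; 2 new (v, o)
  "oeevvev" → prefix "oee" already present; 4 new (v, v, e, v)
  "oeoovo" → prefix "oe" already present; 4 new (o, o, v, o)
  "oeevveeo" → prefix "oeevve" already present; 2 new (e, o)
  "eoovvov" → prefix "e" already present; 6 new (o, o, v, v, o, v)
  "evoeeovev" → prefix "evoeeov" already present; 2 new (e, v)
  "evvvvoeevv" → prefix "ev" already present; 8 new (v, v, v, o, e, e, v, v)
Total nodes = 8 + 4 + 3 + 5 + 2 + 4 + 4 + 2 + 6 + 2 + 8 = 48

48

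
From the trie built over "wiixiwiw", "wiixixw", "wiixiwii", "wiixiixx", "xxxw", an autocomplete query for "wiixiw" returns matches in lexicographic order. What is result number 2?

wiixiwiw

Filter for "wiixiw…" and sort: "wiixiwii", "wiixiwiw"
Position 2: wiixiwiw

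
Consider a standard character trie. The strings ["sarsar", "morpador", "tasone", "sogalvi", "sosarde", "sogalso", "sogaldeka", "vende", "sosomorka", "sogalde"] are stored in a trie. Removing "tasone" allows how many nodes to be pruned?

6

A node on "tasone"'s path can go only if nothing else ends at it or branches off below it.
No other word shares any prefix with "tasone", so all 6 of its nodes go.
Nodes removed: 6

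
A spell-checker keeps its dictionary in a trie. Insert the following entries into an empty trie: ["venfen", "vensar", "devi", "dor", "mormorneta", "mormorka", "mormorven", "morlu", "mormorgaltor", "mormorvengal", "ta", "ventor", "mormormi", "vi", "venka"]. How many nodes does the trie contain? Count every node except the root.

Count nodes per top-level branch (shared prefixes stored once):
  'd'-branch (devi, dor): 6 nodes
  'm'-branch (morlu, mormorgaltor, mormorka, mormormi, mormorneta, mormorven, mormorvengal): 28 nodes
  't'-branch (ta): 2 nodes
  'v'-branch (venfen, venka, vensar, ventor, vi): 15 nodes
Sum: 51

51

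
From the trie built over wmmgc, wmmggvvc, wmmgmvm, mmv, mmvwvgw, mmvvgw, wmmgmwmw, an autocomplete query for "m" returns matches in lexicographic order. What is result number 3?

mmvwvgw

Words with prefix "m", in lexicographic order: "mmv", "mmvvgw", "mmvwvgw"
Position 3: mmvwvgw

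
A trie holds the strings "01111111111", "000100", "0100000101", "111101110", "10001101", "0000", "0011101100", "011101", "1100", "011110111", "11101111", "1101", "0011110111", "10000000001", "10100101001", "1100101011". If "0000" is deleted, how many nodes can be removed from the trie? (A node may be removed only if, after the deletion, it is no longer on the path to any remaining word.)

1

A node on "0000"'s path can go only if nothing else ends at it or branches off below it.
The suffix "0" (1 node) is used only by "0000"; the node for "000" still has the child "1", so pruning stops there.
Nodes removed: 1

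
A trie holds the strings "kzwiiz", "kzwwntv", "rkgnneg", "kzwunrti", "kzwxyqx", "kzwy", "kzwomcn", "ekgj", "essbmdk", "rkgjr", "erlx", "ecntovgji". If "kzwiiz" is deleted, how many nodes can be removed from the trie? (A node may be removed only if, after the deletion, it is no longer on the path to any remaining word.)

3

Walk "kzwiiz" from the leaf back toward the root, removing each node that no remaining word uses.
The suffix "iiz" (3 nodes) is used only by "kzwiiz"; the node for "kzw" still has the child "w", so pruning stops there.
Nodes removed: 3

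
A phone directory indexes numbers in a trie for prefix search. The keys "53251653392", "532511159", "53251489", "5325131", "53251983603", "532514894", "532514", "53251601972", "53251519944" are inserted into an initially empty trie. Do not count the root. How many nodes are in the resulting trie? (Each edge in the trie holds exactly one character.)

Count nodes per top-level branch (shared prefixes stored once):
  '5'-branch (532511159, 5325131, 532514, 53251489, 532514894, 53251519944, 53251601972, 53251653392, 53251983603): 38 nodes
Sum: 38

38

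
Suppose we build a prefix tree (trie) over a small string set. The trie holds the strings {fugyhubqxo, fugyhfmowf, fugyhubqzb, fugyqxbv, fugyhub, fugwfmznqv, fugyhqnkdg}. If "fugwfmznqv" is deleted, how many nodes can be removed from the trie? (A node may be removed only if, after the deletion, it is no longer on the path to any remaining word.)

Walk "fugwfmznqv" from the leaf back toward the root, removing each node that no remaining word uses.
The suffix "wfmznqv" (7 nodes) is used only by "fugwfmznqv"; the node for "fug" still has the child "y", so pruning stops there.
Nodes removed: 7

7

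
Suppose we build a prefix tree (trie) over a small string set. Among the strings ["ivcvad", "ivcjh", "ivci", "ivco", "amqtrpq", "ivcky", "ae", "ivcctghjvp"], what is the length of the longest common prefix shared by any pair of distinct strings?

3

Equivalently: take the maximum, over all pairs, of their longest common prefix length.
"ivcctghjvp" and "ivci" agree on "ivc" (3 characters) before diverging; nothing deeper is shared.
Longest shared-prefix length: 3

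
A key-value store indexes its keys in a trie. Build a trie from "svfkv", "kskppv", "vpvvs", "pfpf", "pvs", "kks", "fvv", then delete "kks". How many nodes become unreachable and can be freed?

2

Walk "kks" from the leaf back toward the root, removing each node that no remaining word uses.
The suffix "ks" (2 nodes) is used only by "kks"; the node for "k" still has the child "s", so pruning stops there.
Nodes removed: 2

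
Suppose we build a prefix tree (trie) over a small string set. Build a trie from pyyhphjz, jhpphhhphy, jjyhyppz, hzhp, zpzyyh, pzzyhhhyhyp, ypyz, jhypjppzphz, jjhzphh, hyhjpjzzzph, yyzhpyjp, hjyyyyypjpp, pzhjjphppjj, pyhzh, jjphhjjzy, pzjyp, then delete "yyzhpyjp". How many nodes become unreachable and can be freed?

Walk "yyzhpyjp" from the leaf back toward the root, removing each node that no remaining word uses.
The suffix "yzhpyjp" (7 nodes) is used only by "yyzhpyjp"; the node for "y" still has the child "p", so pruning stops there.
Nodes removed: 7

7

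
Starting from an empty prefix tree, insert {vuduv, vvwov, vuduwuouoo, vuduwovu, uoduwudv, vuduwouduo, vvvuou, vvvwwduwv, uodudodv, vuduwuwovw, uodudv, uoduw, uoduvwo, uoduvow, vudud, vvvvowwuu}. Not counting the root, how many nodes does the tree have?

Trace insertions, counting only characters that open a new branch:
  "vuduv" → 5 new (v, u, d, u, v)
  "vvwov" → prefix "v" already present; 4 new (v, w, o, v)
  "vuduwuouoo" → prefix "vudu" already present; 6 new (w, u, o, u, o, o)
  "vuduwovu" → prefix "vuduw" already present; 3 new (o, v, u)
  "uoduwudv" → 8 new (u, o, d, u, w, u, d, v)
  "vuduwouduo" → prefix "vuduwo" already present; 4 new (u, d, u, o)
  "vvvuou" → prefix "vv" already present; 4 new (v, u, o, u)
  "vvvwwduwv" → prefix "vvv" already present; 6 new (w, w, d, u, w, v)
  "uodudodv" → prefix "uodu" already present; 4 new (d, o, d, v)
  "vuduwuwovw" → prefix "vuduwu" already present; 4 new (w, o, v, w)
  "uodudv" → prefix "uodud" already present; 1 new (v)
  "uoduw" → prefix "uoduw" already present; 0 new (none)
  "uoduvwo" → prefix "uodu" already present; 3 new (v, w, o)
  "uoduvow" → prefix "uoduv" already present; 2 new (o, w)
  "vudud" → prefix "vudu" already present; 1 new (d)
  "vvvvowwuu" → prefix "vvv" already present; 6 new (v, o, w, w, u, u)
Total nodes = 5 + 4 + 6 + 3 + 8 + 4 + 4 + 6 + 4 + 4 + 1 + 0 + 3 + 2 + 1 + 6 = 61

61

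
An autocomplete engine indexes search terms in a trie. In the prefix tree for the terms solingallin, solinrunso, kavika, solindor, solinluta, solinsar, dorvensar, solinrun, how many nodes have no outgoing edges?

7

A leaf is a node with no children — equivalently, the end of a word that is not a proper prefix of any other stored word.
Those words: "dorvensar", "kavika", "solindor", "solingallin", "solinluta", "solinrunso", "solinsar"
Leaf count: 7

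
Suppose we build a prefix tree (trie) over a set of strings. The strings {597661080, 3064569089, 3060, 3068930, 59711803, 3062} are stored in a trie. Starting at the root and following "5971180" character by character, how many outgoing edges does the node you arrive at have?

1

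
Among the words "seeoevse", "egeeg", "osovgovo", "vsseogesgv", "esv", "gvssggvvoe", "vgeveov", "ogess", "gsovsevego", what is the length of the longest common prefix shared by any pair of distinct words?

Look for the deepest trie node that still has at least two words in its subtree.
"egeeg" and "esv" agree on "e" (1 characters) before diverging; nothing deeper is shared.
Longest shared-prefix length: 1

1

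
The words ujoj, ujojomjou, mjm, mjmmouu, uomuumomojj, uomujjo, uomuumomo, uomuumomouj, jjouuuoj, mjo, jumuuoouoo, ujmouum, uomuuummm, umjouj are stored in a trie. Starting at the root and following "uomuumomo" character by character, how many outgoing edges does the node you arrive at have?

2

Follow the path "uomuumomo" to its node, then look at its outgoing edges.
Distinct next characters after "uomuumomo": j, u.
That node has 2 child edges.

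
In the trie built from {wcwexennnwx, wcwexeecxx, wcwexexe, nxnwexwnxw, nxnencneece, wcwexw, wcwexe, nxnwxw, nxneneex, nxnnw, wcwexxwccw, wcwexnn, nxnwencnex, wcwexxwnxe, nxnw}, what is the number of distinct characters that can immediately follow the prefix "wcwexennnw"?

1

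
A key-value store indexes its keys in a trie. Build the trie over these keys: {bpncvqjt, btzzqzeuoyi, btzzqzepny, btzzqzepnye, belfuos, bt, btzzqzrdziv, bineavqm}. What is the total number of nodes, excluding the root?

40

Insert word by word; a character creates a node only if that edge doesn't already exist:
  "bpncvqjt" → 8 new (b, p, n, c, v, q, j, t)
  "btzzqzeuoyi" → prefix "b" already present; 10 new (t, z, z, q, z, e, u, o, y, i)
  "btzzqzepny" → prefix "btzzqze" already present; 3 new (p, n, y)
  "btzzqzepnye" → prefix "btzzqzepny" already present; 1 new (e)
  "belfuos" → prefix "b" already present; 6 new (e, l, f, u, o, s)
  "bt" → prefix "bt" already present; 0 new (none)
  "btzzqzrdziv" → prefix "btzzqz" already present; 5 new (r, d, z, i, v)
  "bineavqm" → prefix "b" already present; 7 new (i, n, e, a, v, q, m)
Total nodes = 8 + 10 + 3 + 1 + 6 + 0 + 5 + 7 = 40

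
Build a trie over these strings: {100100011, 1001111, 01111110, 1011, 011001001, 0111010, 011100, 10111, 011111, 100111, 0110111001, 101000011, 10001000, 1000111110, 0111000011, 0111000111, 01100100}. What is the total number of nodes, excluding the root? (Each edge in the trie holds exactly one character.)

For each word, the new-node count is its length minus the longest prefix already in the trie:
  "100100011" → 9 new (1, 0, 0, 1, 0, 0, 0, 1, 1)
  "1001111" → prefix "1001" already present; 3 new (1, 1, 1)
  "01111110" → 8 new (0, 1, 1, 1, 1, 1, 1, 0)
  "1011" → prefix "10" already present; 2 new (1, 1)
  "011001001" → prefix "011" already present; 6 new (0, 0, 1, 0, 0, 1)
  "0111010" → prefix "0111" already present; 3 new (0, 1, 0)
  "011100" → prefix "01110" already present; 1 new (0)
  "10111" → prefix "1011" already present; 1 new (1)
  "011111" → prefix "011111" already present; 0 new (none)
  "100111" → prefix "100111" already present; 0 new (none)
  "0110111001" → prefix "0110" already present; 6 new (1, 1, 1, 0, 0, 1)
  "101000011" → prefix "101" already present; 6 new (0, 0, 0, 0, 1, 1)
  "10001000" → prefix "100" already present; 5 new (0, 1, 0, 0, 0)
  "1000111110" → prefix "10001" already present; 5 new (1, 1, 1, 1, 0)
  "0111000011" → prefix "011100" already present; 4 new (0, 0, 1, 1)
  "0111000111" → prefix "0111000" already present; 3 new (1, 1, 1)
  "01100100" → prefix "01100100" already present; 0 new (none)
Total nodes = 9 + 3 + 8 + 2 + 6 + 3 + 1 + 1 + 0 + 0 + 6 + 6 + 5 + 5 + 4 + 3 + 0 = 62

62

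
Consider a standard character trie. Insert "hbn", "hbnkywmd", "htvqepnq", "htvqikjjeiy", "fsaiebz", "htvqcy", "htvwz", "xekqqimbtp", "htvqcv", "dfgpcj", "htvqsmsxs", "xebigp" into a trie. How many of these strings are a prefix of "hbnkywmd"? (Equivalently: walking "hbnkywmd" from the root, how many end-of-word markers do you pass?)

Traverse "hbnkywmd" character by character; count nodes along the way that are marked as word ends.
Prefixes of the query that are stored words: "hbn", "hbnkywmd"
Count: 2

2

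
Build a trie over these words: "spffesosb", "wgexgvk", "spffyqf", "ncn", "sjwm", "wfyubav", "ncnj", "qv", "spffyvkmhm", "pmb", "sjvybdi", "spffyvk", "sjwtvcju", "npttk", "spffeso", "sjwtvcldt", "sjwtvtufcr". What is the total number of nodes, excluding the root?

For each word, the new-node count is its length minus the longest prefix already in the trie:
  "spffesosb" → 9 new (s, p, f, f, e, s, o, s, b)
  "wgexgvk" → 7 new (w, g, e, x, g, v, k)
  "spffyqf" → prefix "spff" already present; 3 new (y, q, f)
  "ncn" → 3 new (n, c, n)
  "sjwm" → prefix "s" already present; 3 new (j, w, m)
  "wfyubav" → prefix "w" already present; 6 new (f, y, u, b, a, v)
  "ncnj" → prefix "ncn" already present; 1 new (j)
  "qv" → 2 new (q, v)
  "spffyvkmhm" → prefix "spffy" already present; 5 new (v, k, m, h, m)
  "pmb" → 3 new (p, m, b)
  "sjvybdi" → prefix "sj" already present; 5 new (v, y, b, d, i)
  "spffyvk" → prefix "spffyvk" already present; 0 new (none)
  "sjwtvcju" → prefix "sjw" already present; 5 new (t, v, c, j, u)
  "npttk" → prefix "n" already present; 4 new (p, t, t, k)
  "spffeso" → prefix "spffeso" already present; 0 new (none)
  "sjwtvcldt" → prefix "sjwtvc" already present; 3 new (l, d, t)
  "sjwtvtufcr" → prefix "sjwtv" already present; 5 new (t, u, f, c, r)
Total nodes = 9 + 7 + 3 + 3 + 3 + 6 + 1 + 2 + 5 + 3 + 5 + 0 + 5 + 4 + 0 + 3 + 5 = 64

64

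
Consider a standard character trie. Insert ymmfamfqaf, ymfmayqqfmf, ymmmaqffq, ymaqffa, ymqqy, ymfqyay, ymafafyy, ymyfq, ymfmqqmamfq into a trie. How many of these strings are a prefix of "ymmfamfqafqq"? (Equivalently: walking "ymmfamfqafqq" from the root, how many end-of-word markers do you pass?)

Walk "ymmfamfqafqq" from the root; an end-of-word marker is hit whenever a stored word is a prefix of "ymmfamfqafqq".
Prefixes of the query that are stored words: "ymmfamfqaf"
Count: 1

1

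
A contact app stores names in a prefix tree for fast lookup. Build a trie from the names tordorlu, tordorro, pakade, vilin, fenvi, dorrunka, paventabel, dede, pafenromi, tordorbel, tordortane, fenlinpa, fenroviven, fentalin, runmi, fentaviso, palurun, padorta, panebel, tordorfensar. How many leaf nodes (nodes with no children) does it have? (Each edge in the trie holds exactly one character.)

20

A leaf is a node with no children — equivalently, the end of a word that is not a proper prefix of any other stored word.
Those words: "dede", "dorrunka", "fenlinpa", "fenroviven", "fentalin", "fentaviso", "fenvi", "padorta", "pafenromi", "pakade", "palurun", "panebel", "paventabel", "runmi", "tordorbel", "tordorfensar", "tordorlu", "tordorro", "tordortane", "vilin"
Leaf count: 20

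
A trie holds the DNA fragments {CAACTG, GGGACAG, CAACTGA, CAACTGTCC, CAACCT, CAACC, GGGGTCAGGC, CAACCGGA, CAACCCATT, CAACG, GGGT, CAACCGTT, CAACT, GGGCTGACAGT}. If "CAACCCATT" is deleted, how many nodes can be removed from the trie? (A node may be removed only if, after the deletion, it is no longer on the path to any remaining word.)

4

After clearing the end-marker at "CAACCCATT", prune upward until reaching a node still needed by another word.
The suffix "CATT" (4 nodes) is used only by "CAACCCATT"; the node for "CAACC" still has the child "T", so pruning stops there.
Nodes removed: 4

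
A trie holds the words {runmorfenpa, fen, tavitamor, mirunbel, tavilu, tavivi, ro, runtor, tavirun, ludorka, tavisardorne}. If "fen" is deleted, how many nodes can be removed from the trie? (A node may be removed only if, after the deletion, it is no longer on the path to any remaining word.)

3

A node on "fen"'s path can go only if nothing else ends at it or branches off below it.
No other word shares any prefix with "fen", so all 3 of its nodes go.
Nodes removed: 3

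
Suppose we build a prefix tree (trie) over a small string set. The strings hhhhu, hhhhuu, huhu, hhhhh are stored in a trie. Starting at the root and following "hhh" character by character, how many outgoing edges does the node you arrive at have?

1

Follow the path "hhh" to its node, then look at its outgoing edges.
Characters that immediately follow "hhh" among the stored strings: {h}.
That node has 1 child edge.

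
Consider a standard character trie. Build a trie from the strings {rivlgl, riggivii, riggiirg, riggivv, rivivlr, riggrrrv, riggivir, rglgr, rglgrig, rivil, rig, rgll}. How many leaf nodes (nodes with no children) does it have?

A leaf is a node with no children — equivalently, the end of a word that is not a proper prefix of any other stored word.
Those words: "rglgrig", "rgll", "riggiirg", "riggivii", "riggivir", "riggivv", "riggrrrv", "rivil", "rivivlr", "rivlgl"
Leaf count: 10

10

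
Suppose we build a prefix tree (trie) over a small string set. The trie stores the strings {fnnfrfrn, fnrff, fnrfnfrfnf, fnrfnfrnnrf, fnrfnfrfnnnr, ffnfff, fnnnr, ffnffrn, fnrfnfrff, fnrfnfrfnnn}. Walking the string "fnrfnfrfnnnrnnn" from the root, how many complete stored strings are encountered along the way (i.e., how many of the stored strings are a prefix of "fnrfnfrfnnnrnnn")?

Traverse "fnrfnfrfnnnrnnn" character by character; count nodes along the way that are marked as word ends.
Prefixes of the query that are stored words: "fnrfnfrfnnn", "fnrfnfrfnnnr"
Count: 2

2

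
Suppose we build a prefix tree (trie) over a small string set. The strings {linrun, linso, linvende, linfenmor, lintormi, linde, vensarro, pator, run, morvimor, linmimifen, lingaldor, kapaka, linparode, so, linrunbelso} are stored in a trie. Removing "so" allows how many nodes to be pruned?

2

Walk "so" from the leaf back toward the root, removing each node that no remaining word uses.
No other word shares any prefix with "so", so all 2 of its nodes go.
Nodes removed: 2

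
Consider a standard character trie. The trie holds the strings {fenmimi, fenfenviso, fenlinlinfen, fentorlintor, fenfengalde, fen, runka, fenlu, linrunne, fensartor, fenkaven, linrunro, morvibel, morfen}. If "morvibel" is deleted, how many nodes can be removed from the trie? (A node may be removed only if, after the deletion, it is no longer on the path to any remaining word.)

Walk "morvibel" from the leaf back toward the root, removing each node that no remaining word uses.
The suffix "vibel" (5 nodes) is used only by "morvibel"; the node for "mor" still has the child "f", so pruning stops there.
Nodes removed: 5

5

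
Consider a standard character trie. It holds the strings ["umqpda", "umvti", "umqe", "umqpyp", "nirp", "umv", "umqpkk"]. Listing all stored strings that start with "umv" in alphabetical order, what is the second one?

umvti

Words with prefix "umv", in lexicographic order: "umv", "umvti"
Position 2: umvti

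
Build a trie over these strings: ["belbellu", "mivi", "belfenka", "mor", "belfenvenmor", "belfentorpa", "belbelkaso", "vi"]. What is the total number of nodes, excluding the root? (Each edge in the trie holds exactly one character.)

Trace insertions, counting only characters that open a new branch:
  "belbellu" → 8 new (b, e, l, b, e, l, l, u)
  "mivi" → 4 new (m, i, v, i)
  "belfenka" → prefix "bel" already present; 5 new (f, e, n, k, a)
  "mor" → prefix "m" already present; 2 new (o, r)
  "belfenvenmor" → prefix "belfen" already present; 6 new (v, e, n, m, o, r)
  "belfentorpa" → prefix "belfen" already present; 5 new (t, o, r, p, a)
  "belbelkaso" → prefix "belbel" already present; 4 new (k, a, s, o)
  "vi" → 2 new (v, i)
Total nodes = 8 + 4 + 5 + 2 + 6 + 5 + 4 + 2 = 36

36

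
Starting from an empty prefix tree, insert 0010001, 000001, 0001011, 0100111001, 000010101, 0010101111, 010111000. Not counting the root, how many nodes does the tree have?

For each word, the new-node count is its length minus the longest prefix already in the trie:
  "0010001" → 7 new (0, 0, 1, 0, 0, 0, 1)
  "000001" → prefix "00" already present; 4 new (0, 0, 0, 1)
  "0001011" → prefix "000" already present; 4 new (1, 0, 1, 1)
  "0100111001" → prefix "0" already present; 9 new (1, 0, 0, 1, 1, 1, 0, 0, 1)
  "000010101" → prefix "0000" already present; 5 new (1, 0, 1, 0, 1)
  "0010101111" → prefix "0010" already present; 6 new (1, 0, 1, 1, 1, 1)
  "010111000" → prefix "010" already present; 6 new (1, 1, 1, 0, 0, 0)
Total nodes = 7 + 4 + 4 + 9 + 5 + 6 + 6 = 41

41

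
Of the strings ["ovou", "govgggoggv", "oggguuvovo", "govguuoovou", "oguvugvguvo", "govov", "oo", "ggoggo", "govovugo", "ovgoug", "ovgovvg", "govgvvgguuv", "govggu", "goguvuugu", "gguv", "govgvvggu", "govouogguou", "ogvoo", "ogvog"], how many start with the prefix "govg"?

5

Filter for entries beginning with "govg":
Matches: "govgggoggv", "govggu", "govguuoovou", "govgvvggu", "govgvvgguuv"
Count: 5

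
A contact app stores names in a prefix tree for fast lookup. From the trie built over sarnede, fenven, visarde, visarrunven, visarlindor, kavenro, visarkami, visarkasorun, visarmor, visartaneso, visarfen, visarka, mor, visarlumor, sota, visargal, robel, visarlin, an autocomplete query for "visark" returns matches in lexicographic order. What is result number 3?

visarkasorun

Filter for "visark…" and sort: "visarka", "visarkami", "visarkasorun"
The 3rd is visarkasorun.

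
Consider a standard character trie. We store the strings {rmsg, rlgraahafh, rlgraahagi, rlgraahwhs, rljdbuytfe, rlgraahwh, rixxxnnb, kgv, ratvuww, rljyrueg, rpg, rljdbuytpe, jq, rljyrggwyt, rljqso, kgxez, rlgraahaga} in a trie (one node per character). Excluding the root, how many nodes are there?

65

For each word, the new-node count is its length minus the longest prefix already in the trie:
  "rmsg" → 4 new (r, m, s, g)
  "rlgraahafh" → prefix "r" already present; 9 new (l, g, r, a, a, h, a, f, h)
  "rlgraahagi" → prefix "rlgraaha" already present; 2 new (g, i)
  "rlgraahwhs" → prefix "rlgraah" already present; 3 new (w, h, s)
  "rljdbuytfe" → prefix "rl" already present; 8 new (j, d, b, u, y, t, f, e)
  "rlgraahwh" → prefix "rlgraahwh" already present; 0 new (none)
  "rixxxnnb" → prefix "r" already present; 7 new (i, x, x, x, n, n, b)
  "kgv" → 3 new (k, g, v)
  "ratvuww" → prefix "r" already present; 6 new (a, t, v, u, w, w)
  "rljyrueg" → prefix "rlj" already present; 5 new (y, r, u, e, g)
  "rpg" → prefix "r" already present; 2 new (p, g)
  "rljdbuytpe" → prefix "rljdbuyt" already present; 2 new (p, e)
  "jq" → 2 new (j, q)
  "rljyrggwyt" → prefix "rljyr" already present; 5 new (g, g, w, y, t)
  "rljqso" → prefix "rlj" already present; 3 new (q, s, o)
  "kgxez" → prefix "kg" already present; 3 new (x, e, z)
  "rlgraahaga" → prefix "rlgraahag" already present; 1 new (a)
Total nodes = 4 + 9 + 2 + 3 + 8 + 0 + 7 + 3 + 6 + 5 + 2 + 2 + 2 + 5 + 3 + 3 + 1 = 65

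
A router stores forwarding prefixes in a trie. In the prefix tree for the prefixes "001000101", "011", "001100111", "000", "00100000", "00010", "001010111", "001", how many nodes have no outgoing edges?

A leaf is a node with no children — equivalently, the end of a word that is not a proper prefix of any other stored word.
Those words: "00010", "00100000", "001000101", "001010111", "001100111", "011"
Leaf count: 6

6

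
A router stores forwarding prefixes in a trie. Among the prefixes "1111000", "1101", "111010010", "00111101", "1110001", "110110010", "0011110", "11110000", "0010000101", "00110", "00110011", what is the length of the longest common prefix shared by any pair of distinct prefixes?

7

Equivalently: take the maximum, over all pairs, of their longest common prefix length.
e.g. "0011110" and "00111101" share the prefix "0011110" of length 7; no pair shares a longer one.
Longest shared-prefix length: 7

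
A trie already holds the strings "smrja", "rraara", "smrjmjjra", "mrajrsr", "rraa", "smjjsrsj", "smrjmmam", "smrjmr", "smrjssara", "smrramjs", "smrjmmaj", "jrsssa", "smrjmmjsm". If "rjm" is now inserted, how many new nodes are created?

2

The longest prefix of "rjm" already in the trie is "r" (length 1).
So 3 − 1 = 2 new nodes.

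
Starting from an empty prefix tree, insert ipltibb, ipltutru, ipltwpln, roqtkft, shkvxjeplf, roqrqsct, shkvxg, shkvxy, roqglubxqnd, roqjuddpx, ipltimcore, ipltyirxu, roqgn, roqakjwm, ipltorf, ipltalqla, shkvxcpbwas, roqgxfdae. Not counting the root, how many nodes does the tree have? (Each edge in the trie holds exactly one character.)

Trace insertions, counting only characters that open a new branch:
  "ipltibb" → 7 new (i, p, l, t, i, b, b)
  "ipltutru" → prefix "iplt" already present; 4 new (u, t, r, u)
  "ipltwpln" → prefix "iplt" already present; 4 new (w, p, l, n)
  "roqtkft" → 7 new (r, o, q, t, k, f, t)
  "shkvxjeplf" → 10 new (s, h, k, v, x, j, e, p, l, f)
  "roqrqsct" → prefix "roq" already present; 5 new (r, q, s, c, t)
  "shkvxg" → prefix "shkvx" already present; 1 new (g)
  "shkvxy" → prefix "shkvx" already present; 1 new (y)
  "roqglubxqnd" → prefix "roq" already present; 8 new (g, l, u, b, x, q, n, d)
  "roqjuddpx" → prefix "roq" already present; 6 new (j, u, d, d, p, x)
  "ipltimcore" → prefix "iplti" already present; 5 new (m, c, o, r, e)
  "ipltyirxu" → prefix "iplt" already present; 5 new (y, i, r, x, u)
  "roqgn" → prefix "roqg" already present; 1 new (n)
  "roqakjwm" → prefix "roq" already present; 5 new (a, k, j, w, m)
  "ipltorf" → prefix "iplt" already present; 3 new (o, r, f)
  "ipltalqla" → prefix "iplt" already present; 5 new (a, l, q, l, a)
  "shkvxcpbwas" → prefix "shkvx" already present; 6 new (c, p, b, w, a, s)
  "roqgxfdae" → prefix "roqg" already present; 5 new (x, f, d, a, e)
Total nodes = 7 + 4 + 4 + 7 + 10 + 5 + 1 + 1 + 8 + 6 + 5 + 5 + 1 + 5 + 3 + 5 + 6 + 5 = 88

88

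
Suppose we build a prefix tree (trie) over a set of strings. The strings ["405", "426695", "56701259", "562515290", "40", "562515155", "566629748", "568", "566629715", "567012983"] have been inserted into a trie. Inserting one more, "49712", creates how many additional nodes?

Walking "49712" from the root, the first 1 characters ("4") follow existing edges; "9" is the first miss.
Each of the 4 remaining characters creates one node.

4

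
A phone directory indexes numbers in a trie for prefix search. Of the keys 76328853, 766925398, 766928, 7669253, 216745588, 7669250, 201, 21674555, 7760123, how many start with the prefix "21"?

Traverse to the node for "21", then collect every word in that subtree.
Words under "21": 21674555, 216745588
Count: 2

2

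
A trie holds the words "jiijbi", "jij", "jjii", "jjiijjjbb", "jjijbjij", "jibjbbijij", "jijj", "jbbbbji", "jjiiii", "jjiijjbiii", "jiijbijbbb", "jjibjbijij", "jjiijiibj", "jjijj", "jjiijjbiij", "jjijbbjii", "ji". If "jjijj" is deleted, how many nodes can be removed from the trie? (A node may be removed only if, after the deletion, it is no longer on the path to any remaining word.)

1

Walk "jjijj" from the leaf back toward the root, removing each node that no remaining word uses.
The suffix "j" (1 node) is used only by "jjijj"; the node for "jjij" still has the child "b", so pruning stops there.
Nodes removed: 1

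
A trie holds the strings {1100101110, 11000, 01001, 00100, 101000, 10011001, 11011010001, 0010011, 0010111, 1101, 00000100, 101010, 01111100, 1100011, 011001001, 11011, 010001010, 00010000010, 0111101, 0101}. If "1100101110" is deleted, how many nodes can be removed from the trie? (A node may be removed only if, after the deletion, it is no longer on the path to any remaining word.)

After clearing the end-marker at "1100101110", prune upward until reaching a node still needed by another word.
The suffix "101110" (6 nodes) is used only by "1100101110"; the node for "1100" still has the child "0", so pruning stops there.
Nodes removed: 6

6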